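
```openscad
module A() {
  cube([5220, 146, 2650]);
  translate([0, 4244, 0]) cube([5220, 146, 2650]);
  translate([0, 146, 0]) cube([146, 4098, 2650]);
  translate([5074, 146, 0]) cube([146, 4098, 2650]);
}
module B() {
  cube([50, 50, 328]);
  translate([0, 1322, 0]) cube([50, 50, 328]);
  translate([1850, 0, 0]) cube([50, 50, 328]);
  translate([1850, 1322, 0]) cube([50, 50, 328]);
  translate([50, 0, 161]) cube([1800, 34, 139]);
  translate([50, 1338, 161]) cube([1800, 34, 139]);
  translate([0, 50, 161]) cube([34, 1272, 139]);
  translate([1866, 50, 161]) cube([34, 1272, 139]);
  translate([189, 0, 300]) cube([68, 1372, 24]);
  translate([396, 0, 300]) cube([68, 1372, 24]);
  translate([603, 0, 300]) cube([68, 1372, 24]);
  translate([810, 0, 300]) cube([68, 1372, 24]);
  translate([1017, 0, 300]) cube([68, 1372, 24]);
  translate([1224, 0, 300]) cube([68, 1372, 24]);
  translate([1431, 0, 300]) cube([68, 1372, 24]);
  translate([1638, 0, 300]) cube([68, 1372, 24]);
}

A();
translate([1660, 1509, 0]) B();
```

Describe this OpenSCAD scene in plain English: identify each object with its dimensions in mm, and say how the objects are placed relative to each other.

A is a box-shaped house frame (walls only): outside footprint 5220×4390 mm, wall height 2650 mm, wall thickness 146 mm. The two y-facing walls run the full x-width; the two x-facing walls fit between the inner faces of the y-facing walls.

B is a bed frame 1900 mm long (x) by 1372 mm wide (y). Four 50×50 mm corner posts, 328 mm tall, at the corners of the footprint. Four rails of 34 mm thickness and 139 mm height run between adjacent posts with their undersides at z = 161 mm, their outer faces flush with the outside of the frame (the two x-running rails run between the posts' inner faces; the two y-running rails run between the posts' inner faces). 8 slats, each 68 mm wide (x) and 24 mm thick, lie across the top of the two x-running rails, running the full 1372 mm width of the frame in y; the slats are evenly spaced along x between the inner faces of the end posts with equal gaps (rounded down to the nearest mm) at the −x end and between each pair — any rounding remainder accumulates at the +x end.

The bed frame sits inside the house frame, centred.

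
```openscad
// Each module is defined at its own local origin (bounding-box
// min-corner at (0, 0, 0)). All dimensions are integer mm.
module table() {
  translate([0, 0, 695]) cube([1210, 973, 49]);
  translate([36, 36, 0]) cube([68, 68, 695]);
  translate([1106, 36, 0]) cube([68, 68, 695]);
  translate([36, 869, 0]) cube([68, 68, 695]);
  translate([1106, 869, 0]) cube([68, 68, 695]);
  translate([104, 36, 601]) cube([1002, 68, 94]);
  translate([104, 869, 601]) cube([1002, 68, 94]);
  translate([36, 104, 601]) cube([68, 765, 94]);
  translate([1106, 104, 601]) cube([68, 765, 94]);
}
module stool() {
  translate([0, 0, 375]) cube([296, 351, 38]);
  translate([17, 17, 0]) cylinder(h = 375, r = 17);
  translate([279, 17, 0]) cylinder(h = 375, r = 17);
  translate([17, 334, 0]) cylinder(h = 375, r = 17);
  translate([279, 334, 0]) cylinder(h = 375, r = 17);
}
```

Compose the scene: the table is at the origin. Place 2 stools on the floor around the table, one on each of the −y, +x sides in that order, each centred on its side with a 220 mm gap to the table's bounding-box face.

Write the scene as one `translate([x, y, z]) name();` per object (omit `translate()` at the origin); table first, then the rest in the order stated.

table();
translate([457, -571, 0]) stool();
translate([1430, 311, 0]) stool();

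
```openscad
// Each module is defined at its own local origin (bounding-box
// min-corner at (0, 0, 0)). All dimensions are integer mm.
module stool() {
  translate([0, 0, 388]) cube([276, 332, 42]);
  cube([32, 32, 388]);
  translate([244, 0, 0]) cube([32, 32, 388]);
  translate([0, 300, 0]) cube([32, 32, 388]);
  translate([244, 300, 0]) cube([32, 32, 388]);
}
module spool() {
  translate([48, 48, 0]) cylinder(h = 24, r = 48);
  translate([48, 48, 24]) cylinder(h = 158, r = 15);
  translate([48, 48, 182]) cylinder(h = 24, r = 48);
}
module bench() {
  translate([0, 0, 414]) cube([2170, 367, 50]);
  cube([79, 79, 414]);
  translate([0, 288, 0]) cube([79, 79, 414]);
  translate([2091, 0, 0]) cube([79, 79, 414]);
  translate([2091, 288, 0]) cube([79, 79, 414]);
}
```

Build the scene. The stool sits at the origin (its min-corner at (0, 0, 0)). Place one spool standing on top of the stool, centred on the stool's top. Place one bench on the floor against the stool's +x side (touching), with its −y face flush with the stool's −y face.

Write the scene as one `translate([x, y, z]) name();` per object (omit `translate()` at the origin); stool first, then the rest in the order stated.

stool();
translate([90, 118, 430]) spool();
translate([276, 0, 0]) bench();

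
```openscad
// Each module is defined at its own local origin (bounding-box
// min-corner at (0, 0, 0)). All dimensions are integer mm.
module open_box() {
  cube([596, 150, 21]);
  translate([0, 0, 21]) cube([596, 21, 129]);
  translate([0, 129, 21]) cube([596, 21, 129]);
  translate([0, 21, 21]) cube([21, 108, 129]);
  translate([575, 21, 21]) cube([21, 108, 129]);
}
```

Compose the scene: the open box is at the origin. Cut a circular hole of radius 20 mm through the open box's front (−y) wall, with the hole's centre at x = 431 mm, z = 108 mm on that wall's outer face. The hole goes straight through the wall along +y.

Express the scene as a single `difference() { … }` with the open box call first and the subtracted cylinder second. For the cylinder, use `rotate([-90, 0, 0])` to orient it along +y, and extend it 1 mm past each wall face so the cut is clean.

difference() {
  open_box();
  translate([431, -1, 108]) rotate([-90, 0, 0]) cylinder(h = 23, r = 20);
}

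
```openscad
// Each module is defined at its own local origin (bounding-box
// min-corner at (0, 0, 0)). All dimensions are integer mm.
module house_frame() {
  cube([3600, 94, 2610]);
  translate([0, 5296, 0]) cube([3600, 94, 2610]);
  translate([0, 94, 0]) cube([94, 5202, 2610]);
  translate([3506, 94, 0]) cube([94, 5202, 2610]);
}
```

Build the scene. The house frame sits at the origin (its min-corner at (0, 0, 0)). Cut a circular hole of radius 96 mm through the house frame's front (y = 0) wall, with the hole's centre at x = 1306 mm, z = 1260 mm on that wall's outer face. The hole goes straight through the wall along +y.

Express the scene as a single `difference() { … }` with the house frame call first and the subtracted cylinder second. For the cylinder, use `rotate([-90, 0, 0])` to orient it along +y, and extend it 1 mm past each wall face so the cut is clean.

difference() {
  house_frame();
  translate([1306, -1, 1260]) rotate([-90, 0, 0]) cylinder(h = 96, r = 96);
}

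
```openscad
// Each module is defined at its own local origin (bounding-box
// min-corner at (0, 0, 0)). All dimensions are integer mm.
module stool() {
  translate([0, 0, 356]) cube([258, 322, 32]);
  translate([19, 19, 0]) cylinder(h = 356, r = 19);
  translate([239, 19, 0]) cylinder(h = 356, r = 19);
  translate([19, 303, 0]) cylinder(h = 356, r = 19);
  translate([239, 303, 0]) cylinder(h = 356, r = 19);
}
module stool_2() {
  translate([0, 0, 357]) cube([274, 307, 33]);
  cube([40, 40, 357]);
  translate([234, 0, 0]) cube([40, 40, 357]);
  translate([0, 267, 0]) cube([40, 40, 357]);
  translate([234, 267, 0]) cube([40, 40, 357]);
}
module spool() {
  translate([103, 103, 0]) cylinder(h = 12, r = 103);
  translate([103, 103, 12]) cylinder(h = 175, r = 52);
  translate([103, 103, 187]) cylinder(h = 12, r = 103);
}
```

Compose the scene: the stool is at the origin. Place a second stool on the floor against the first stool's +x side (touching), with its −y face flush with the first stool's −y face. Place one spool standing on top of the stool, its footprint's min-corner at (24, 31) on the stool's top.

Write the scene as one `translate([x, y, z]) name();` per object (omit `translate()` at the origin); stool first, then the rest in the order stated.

stool();
translate([258, 0, 0]) stool_2();
translate([24, 31, 388]) spool();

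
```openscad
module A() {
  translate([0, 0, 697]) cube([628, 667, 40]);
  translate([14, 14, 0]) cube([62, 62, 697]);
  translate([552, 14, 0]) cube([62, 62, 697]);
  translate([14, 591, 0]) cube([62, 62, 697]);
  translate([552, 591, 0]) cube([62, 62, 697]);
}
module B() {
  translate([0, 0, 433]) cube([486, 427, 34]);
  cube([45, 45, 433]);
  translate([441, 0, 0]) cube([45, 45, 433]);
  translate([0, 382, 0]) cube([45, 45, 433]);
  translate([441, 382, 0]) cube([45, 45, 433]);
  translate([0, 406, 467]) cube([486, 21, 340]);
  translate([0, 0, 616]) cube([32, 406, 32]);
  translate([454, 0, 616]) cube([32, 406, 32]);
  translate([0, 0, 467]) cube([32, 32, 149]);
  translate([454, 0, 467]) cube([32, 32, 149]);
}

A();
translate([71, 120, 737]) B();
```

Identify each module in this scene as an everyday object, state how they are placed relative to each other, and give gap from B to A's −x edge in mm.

The chair's min-x is at 71; the table's min-x is 0; gap = 71 mm.

A is a table. B is a chair. The chair is on top of the table, centred. The gap from the chair to the table's −x edge is 71 mm.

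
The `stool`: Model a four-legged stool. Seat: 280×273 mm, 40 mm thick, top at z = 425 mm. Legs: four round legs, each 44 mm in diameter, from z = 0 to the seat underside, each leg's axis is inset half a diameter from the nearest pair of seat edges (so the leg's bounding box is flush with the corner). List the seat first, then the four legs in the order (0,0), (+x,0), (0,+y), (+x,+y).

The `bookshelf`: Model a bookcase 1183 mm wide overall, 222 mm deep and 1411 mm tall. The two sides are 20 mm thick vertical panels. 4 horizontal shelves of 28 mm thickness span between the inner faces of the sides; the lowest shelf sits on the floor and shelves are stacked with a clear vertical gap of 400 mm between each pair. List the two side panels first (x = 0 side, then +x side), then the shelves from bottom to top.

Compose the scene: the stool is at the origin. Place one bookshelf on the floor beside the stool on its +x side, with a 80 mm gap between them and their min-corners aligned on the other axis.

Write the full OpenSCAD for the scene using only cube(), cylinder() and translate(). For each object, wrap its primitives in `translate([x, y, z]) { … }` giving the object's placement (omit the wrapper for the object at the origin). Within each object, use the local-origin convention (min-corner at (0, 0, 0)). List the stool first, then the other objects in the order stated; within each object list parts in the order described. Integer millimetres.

translate([0, 0, 385]) cube([280, 273, 40]);
translate([22, 22, 0]) cylinder(h = 385, r = 22);
translate([258, 22, 0]) cylinder(h = 385, r = 22);
translate([22, 251, 0]) cylinder(h = 385, r = 22);
translate([258, 251, 0]) cylinder(h = 385, r = 22);
translate([360, 0, 0]) {
  cube([20, 222, 1411]);
  translate([1163, 0, 0]) cube([20, 222, 1411]);
  translate([20, 0, 0]) cube([1143, 222, 28]);
  translate([20, 0, 428]) cube([1143, 222, 28]);
  translate([20, 0, 856]) cube([1143, 222, 28]);
  translate([20, 0, 1284]) cube([1143, 222, 28]);
}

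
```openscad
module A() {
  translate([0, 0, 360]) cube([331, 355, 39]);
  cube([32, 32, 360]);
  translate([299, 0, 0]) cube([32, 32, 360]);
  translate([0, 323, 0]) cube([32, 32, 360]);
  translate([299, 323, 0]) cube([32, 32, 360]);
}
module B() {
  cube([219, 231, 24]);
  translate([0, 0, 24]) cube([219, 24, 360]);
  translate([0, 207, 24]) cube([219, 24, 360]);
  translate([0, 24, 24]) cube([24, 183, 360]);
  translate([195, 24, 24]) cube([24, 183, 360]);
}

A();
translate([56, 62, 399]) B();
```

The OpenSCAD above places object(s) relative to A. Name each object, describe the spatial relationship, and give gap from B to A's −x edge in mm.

The open box's min-x is at 56; the stool's min-x is 0; gap = 56 mm.

A is a stool. B is an open box. The open box is on top of the stool, centred. The gap from the open box to the stool's −x edge is 56 mm.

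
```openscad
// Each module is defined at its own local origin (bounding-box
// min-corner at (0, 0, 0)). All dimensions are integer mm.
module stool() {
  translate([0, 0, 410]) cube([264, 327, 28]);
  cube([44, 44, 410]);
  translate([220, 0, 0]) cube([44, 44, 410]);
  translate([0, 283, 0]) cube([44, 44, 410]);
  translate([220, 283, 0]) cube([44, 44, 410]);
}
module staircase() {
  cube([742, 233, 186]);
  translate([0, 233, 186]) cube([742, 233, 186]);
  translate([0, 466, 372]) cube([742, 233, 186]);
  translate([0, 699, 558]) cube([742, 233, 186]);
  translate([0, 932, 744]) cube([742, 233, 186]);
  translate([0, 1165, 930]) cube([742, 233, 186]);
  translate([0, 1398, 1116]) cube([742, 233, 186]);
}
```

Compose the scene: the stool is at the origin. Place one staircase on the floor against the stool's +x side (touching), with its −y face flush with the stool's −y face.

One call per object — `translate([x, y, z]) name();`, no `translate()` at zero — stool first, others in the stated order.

stool();
translate([264, 0, 0]) staircase();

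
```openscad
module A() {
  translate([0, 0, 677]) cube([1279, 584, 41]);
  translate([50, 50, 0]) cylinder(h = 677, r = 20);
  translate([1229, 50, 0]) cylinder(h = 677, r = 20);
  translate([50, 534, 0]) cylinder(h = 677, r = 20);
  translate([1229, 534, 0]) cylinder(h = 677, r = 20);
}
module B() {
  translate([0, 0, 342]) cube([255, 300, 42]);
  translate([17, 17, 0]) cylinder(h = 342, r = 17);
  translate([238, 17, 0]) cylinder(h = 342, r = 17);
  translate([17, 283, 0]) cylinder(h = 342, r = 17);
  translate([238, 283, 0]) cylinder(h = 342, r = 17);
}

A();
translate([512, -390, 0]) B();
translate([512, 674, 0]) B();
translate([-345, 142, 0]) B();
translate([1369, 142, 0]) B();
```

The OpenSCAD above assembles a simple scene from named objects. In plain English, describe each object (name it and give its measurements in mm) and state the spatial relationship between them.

A is a rectangular dining table. The top is 1279×584×41 mm with its upper surface at z = 718 mm. It stands on four round legs of 40 mm diameter, each leg's bounding box inset 30 mm from the nearest pair of top edges, running from the floor to the underside of the top.

B is a four-legged stool. The seat is 255×300 mm, 42 mm thick, top at z = 384 mm. It stands on four round legs, each 34 mm in diameter, from z = 0 to the seat underside, each leg's axis is inset half a diameter from the nearest pair of seat edges (so the leg's bounding box is flush with the corner).

Four stools sit around the table at the −y, +y, −x, +x sides.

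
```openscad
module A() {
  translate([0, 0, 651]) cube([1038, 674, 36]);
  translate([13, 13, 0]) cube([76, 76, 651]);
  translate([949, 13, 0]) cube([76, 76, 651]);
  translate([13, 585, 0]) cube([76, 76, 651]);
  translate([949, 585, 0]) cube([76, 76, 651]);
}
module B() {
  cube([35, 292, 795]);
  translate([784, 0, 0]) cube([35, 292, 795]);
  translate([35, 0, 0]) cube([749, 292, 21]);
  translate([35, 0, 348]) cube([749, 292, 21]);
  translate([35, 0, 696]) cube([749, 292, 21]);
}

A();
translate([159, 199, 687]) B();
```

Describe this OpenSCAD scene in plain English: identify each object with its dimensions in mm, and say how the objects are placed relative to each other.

A is a rectangular dining table. The top is 1038×674×36 mm with its upper surface at z = 687 mm. It stands on four 76×76 mm square legs, each inset 13 mm from the nearest pair of top edges, running from the floor to the underside of the top.

B is an open bookshelf. Two side panels, each 35 mm thick, 292 mm deep and 795 mm tall, stand 819 mm apart (outside-to-outside). Between them sit 3 shelves, each 21 mm thick and 292 mm deep, spanning the full gap between the sides. The bottom shelf rests on the floor (its underside at z = 0) and the clear gap between one shelf's top and the next shelf's underside is 327 mm.

The bookshelf is on top of the table.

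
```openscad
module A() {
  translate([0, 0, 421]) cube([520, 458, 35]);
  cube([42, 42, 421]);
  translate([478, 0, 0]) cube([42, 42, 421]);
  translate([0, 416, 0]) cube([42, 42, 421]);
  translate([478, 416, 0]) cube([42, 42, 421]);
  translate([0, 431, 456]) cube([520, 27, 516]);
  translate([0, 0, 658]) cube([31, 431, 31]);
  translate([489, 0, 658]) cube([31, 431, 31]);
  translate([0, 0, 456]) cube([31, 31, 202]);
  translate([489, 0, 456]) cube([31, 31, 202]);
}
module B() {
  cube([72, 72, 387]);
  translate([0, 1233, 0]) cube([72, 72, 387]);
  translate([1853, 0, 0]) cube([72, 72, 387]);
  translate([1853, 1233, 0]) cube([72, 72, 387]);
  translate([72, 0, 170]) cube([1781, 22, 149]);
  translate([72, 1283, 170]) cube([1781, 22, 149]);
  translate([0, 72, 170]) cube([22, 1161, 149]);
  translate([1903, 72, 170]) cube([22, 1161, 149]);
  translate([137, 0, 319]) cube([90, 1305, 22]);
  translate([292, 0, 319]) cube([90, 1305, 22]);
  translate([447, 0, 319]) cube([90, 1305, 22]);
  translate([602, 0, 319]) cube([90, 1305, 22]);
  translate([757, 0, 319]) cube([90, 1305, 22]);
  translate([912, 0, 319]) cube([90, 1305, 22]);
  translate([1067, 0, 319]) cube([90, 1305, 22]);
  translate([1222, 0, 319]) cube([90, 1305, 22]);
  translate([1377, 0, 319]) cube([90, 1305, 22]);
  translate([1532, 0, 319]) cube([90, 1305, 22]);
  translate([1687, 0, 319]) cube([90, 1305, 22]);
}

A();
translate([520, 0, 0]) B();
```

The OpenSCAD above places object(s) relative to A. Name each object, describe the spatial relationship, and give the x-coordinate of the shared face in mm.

A is a chair. B is a bed frame. The bed frame is against the chair's +x side, with their −y faces flush. The x-coordinate of the shared face is 520 mm.

The chair's +x face and the bed frame's −x face are both at x = 520 mm.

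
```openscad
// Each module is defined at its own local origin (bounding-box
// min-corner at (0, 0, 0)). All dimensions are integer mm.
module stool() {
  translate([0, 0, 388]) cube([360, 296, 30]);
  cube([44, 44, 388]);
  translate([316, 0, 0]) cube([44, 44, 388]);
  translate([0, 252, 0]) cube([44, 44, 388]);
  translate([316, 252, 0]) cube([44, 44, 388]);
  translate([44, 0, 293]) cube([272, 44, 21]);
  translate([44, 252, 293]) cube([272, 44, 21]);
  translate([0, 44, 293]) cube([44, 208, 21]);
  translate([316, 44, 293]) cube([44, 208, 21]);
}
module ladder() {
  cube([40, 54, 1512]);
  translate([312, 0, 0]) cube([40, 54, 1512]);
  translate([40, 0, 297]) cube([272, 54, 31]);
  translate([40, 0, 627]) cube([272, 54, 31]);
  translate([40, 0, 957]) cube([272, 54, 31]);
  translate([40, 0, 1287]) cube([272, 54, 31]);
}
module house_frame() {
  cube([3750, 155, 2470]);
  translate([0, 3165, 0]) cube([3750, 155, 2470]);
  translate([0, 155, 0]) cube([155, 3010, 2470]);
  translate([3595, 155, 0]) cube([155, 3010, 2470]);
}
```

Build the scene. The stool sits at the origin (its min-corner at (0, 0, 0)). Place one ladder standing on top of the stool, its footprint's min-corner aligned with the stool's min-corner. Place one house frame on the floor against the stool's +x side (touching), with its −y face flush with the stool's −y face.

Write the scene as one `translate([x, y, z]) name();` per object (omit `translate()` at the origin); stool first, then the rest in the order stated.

stool();
translate([0, 0, 418]) ladder();
translate([360, 0, 0]) house_frame();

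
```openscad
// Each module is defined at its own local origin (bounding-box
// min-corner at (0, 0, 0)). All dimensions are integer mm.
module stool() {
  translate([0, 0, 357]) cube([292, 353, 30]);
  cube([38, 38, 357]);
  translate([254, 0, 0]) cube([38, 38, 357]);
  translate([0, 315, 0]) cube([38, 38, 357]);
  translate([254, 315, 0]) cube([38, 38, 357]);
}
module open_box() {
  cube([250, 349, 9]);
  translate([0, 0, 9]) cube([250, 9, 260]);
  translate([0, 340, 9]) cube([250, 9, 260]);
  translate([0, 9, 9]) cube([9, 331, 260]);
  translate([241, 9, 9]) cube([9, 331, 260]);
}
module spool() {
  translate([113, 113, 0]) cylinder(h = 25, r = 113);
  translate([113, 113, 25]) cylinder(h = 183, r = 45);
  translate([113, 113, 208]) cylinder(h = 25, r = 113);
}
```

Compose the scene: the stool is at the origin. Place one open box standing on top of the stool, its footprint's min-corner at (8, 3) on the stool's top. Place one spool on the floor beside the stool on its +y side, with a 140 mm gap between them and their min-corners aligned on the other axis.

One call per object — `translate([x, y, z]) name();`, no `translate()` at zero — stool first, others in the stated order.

stool();
translate([8, 3, 387]) open_box();
translate([0, 493, 0]) spool();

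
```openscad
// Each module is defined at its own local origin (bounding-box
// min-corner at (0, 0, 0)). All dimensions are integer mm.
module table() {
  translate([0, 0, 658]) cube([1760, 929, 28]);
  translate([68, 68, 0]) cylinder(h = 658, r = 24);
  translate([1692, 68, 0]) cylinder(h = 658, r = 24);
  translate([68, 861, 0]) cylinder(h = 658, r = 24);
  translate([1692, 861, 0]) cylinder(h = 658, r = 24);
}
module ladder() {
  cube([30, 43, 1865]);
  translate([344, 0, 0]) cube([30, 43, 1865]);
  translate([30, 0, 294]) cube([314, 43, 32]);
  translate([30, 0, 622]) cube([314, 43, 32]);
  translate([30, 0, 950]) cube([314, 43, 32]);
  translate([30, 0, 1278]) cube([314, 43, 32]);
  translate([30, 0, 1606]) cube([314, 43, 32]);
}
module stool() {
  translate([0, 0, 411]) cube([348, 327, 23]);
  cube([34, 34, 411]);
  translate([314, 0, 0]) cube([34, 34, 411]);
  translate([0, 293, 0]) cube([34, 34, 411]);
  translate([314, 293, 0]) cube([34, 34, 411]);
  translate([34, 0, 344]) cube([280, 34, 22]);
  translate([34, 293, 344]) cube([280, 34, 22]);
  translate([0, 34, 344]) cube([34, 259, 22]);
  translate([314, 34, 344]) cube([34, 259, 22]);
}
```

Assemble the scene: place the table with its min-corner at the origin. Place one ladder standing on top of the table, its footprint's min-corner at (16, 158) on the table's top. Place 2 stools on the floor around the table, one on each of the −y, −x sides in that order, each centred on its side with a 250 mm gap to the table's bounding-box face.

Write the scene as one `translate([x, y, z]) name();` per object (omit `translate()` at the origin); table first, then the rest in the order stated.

table();
translate([16, 158, 686]) ladder();
translate([706, -577, 0]) stool();
translate([-598, 301, 0]) stool();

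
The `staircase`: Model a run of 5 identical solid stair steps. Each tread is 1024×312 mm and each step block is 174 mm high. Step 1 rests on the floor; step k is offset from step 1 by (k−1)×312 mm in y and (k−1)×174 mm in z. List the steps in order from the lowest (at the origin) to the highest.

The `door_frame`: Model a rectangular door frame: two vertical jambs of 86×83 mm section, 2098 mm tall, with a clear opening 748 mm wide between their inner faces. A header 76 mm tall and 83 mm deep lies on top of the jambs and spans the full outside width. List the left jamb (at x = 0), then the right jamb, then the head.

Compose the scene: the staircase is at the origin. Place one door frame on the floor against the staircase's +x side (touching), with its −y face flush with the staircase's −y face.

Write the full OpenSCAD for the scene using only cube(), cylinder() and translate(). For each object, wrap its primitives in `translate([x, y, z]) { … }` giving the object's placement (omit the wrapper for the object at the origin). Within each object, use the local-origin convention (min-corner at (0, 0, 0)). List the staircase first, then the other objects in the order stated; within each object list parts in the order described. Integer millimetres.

cube([1024, 312, 174]);
translate([0, 312, 174]) cube([1024, 312, 174]);
translate([0, 624, 348]) cube([1024, 312, 174]);
translate([0, 936, 522]) cube([1024, 312, 174]);
translate([0, 1248, 696]) cube([1024, 312, 174]);
translate([1024, 0, 0]) {
  cube([86, 83, 2098]);
  translate([834, 0, 0]) cube([86, 83, 2098]);
  translate([0, 0, 2098]) cube([920, 83, 76]);
}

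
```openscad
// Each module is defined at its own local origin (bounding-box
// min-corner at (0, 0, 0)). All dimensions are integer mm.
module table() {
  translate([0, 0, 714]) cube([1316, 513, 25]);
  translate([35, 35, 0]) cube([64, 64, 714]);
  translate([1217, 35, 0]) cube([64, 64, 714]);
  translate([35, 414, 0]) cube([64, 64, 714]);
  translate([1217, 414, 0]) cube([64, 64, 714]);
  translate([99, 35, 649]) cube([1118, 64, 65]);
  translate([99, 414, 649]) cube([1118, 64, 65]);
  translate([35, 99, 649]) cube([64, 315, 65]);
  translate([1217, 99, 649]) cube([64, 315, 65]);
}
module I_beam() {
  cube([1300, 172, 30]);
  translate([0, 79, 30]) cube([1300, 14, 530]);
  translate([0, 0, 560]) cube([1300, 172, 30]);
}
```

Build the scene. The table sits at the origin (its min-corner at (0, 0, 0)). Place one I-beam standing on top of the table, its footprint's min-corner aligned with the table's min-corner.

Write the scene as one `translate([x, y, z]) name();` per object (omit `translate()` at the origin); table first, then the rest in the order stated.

table();
translate([0, 0, 739]) I_beam();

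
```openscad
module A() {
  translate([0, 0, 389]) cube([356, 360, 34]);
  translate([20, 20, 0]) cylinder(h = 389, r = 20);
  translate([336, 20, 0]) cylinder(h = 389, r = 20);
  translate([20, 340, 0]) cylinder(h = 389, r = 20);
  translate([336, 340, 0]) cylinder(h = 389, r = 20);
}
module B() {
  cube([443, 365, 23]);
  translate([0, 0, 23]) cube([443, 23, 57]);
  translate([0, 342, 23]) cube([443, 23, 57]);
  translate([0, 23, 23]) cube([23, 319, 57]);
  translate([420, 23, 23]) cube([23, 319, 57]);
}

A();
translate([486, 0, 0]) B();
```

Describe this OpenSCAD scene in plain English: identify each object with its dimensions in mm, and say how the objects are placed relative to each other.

A is a four-legged stool. The seat is a 356×360×34 mm slab whose top surface is at z = 423 mm; four round legs, each 40 mm in diameter, run from the floor (z = 0) to the underside of the seat, each leg's axis is inset half a diameter from the nearest pair of seat edges (so the leg's bounding box is flush with the corner).

B is an open storage box with external size 443×365×80 mm and wall thickness 23 mm (the base is also 23 mm thick). The base covers the whole footprint; the four walls stand on the base, with the y-facing walls full-width and the x-facing walls fitting between their inner faces.

The open box is on the floor beside the stool on its +x side.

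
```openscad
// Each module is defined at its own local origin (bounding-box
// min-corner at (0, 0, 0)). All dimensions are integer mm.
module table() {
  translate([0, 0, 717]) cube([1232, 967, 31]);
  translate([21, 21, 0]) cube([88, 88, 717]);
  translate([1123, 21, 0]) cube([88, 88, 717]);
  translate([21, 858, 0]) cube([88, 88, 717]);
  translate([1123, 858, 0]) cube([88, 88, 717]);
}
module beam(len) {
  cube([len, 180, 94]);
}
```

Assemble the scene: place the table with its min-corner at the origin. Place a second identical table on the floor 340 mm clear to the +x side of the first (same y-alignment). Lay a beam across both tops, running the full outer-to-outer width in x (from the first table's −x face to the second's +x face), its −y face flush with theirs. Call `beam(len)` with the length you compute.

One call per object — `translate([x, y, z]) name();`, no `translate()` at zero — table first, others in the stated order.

table();
translate([1572, 0, 0]) table();
translate([0, 0, 748]) beam(2804);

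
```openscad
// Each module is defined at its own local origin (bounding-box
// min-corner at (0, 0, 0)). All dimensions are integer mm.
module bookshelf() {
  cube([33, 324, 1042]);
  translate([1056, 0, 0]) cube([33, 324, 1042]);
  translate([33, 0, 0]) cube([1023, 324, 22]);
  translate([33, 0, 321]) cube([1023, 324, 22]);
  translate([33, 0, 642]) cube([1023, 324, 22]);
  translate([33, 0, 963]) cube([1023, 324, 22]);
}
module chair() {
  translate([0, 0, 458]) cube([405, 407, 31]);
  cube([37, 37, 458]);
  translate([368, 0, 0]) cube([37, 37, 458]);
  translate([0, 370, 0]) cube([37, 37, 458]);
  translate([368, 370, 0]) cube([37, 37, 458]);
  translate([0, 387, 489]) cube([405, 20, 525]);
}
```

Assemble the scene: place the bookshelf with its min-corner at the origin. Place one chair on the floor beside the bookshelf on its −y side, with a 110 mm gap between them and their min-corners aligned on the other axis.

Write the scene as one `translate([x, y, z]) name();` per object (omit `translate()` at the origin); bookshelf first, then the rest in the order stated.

bookshelf();
translate([0, -517, 0]) chair();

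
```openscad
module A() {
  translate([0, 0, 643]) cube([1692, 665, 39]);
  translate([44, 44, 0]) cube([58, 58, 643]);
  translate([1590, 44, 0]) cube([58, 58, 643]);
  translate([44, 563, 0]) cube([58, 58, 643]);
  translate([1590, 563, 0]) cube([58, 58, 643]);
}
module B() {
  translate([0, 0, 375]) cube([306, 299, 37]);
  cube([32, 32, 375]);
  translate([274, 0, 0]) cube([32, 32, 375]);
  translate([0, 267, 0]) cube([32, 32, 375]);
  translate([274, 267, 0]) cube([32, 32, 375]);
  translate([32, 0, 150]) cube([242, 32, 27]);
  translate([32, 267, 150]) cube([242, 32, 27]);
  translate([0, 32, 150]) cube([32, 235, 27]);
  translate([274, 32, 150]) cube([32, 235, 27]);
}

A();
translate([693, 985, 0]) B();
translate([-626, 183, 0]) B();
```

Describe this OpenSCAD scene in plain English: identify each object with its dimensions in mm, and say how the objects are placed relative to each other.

A is a rectangular dining table. The top is 1692×665×39 mm with its upper surface at z = 682 mm. It stands on four 58×58 mm square legs, each inset 44 mm from the nearest pair of top edges, running from the floor to the underside of the top.

B is a four-legged stool. The seat is a 306×299×37 mm slab whose top surface is at z = 412 mm; four square legs, each 32×32 mm in cross-section, run from the floor (z = 0) to the underside of the seat, each flush with a corner of the seat. Four stretchers, 32 mm wide and 27 mm tall, connect adjacent legs with their undersides at z = 150 mm, each running between the inner faces of the legs it joins and aligned with the legs' outer faces on the other axis.

Two stools sit around the table at the +y, −x sides.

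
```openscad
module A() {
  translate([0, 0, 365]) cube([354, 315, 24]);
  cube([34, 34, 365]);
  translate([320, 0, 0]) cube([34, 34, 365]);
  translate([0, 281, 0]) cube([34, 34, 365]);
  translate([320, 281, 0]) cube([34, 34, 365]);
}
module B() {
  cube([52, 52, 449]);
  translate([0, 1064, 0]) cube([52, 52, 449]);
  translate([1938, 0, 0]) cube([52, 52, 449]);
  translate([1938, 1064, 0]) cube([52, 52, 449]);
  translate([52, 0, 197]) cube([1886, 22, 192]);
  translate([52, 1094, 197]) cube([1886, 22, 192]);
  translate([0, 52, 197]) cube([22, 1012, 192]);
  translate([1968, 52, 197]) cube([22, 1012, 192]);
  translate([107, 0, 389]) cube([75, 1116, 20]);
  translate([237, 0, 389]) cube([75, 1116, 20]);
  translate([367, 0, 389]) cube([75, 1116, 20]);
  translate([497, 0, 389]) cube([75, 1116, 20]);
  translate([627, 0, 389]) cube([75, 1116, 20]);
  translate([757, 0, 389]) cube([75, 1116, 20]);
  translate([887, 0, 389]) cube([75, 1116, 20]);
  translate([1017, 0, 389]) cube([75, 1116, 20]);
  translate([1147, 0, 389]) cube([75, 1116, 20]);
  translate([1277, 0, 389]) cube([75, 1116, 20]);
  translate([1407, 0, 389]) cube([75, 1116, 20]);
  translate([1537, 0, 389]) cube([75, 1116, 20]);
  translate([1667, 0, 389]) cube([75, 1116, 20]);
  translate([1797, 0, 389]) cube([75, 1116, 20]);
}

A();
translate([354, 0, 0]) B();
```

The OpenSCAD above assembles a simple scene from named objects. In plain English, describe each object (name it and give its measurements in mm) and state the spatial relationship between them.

A is a four-legged stool. The seat is 354×315 mm, 24 mm thick, top at z = 389 mm. It stands on four square legs, each 34×34 mm in cross-section, from z = 0 to the seat underside, each flush with a corner of the seat.

B is a bed frame 1990 mm long (x) by 1116 mm wide (y). Four 52×52 mm corner posts, 449 mm tall, at the corners of the footprint. Four rails of 22 mm thickness and 192 mm height run between adjacent posts with their undersides at z = 197 mm, their outer faces flush with the outside of the frame (the two x-running rails run between the posts' inner faces; the two y-running rails run between the posts' inner faces). 14 slats, each 75 mm wide (x) and 20 mm thick, lie across the top of the two x-running rails, running the full 1116 mm width of the frame in y; the slats are evenly spaced along x between the inner faces of the end posts with equal gaps (rounded down to the nearest mm) at the −x end and between each pair — any rounding remainder accumulates at the +x end.

The bed frame is against the stool's +x side, with their −y faces flush.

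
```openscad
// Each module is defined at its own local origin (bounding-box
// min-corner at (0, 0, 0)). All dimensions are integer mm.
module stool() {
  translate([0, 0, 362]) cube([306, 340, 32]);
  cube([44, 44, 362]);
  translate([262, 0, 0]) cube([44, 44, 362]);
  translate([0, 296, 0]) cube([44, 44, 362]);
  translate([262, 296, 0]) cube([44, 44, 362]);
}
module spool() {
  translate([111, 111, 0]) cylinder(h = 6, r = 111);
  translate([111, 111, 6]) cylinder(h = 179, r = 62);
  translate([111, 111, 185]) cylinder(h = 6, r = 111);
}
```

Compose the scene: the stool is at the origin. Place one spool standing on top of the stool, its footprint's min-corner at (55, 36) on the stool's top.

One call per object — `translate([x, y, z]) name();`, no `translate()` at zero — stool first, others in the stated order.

stool();
translate([55, 36, 394]) spool();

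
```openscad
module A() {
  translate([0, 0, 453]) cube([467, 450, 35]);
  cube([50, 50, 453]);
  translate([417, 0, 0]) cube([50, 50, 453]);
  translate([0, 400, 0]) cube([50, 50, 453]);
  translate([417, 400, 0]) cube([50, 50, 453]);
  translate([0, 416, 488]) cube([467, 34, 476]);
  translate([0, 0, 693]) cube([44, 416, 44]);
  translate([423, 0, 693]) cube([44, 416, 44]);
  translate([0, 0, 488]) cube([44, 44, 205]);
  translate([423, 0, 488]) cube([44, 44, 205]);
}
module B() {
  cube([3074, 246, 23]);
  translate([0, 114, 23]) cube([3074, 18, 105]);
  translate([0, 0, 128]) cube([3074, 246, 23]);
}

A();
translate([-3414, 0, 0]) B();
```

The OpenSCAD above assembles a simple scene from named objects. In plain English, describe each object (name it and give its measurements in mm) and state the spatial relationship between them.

A is a chair. The seat is a 467×450×35 mm slab with its top at z = 488 mm, on four 50×50 mm corner legs (flush with the seat edges, standing on z = 0). A flat backrest 34 mm thick, 476 mm tall, spans the full seat width and rises from the seat top along its +y edge, rear face flush with the rear of the seat. Two armrests of 44×44 mm section run along each side from the seat's front edge to the front of the backrest, top faces 249 mm above the seat top and outer faces flush with the seat's x-edges; a 44×44 mm post under the front of each armrest stands on the seat at the front corner.

B is an I-beam lying along x, 3074 mm long. Overall section height 151 mm. Two flanges 246 mm wide (y) and 23 mm thick, one on the floor and one at the top; a web 18 mm thick runs between them, centred on the flange width.

The I-beam is on the floor beside the chair on its −x side.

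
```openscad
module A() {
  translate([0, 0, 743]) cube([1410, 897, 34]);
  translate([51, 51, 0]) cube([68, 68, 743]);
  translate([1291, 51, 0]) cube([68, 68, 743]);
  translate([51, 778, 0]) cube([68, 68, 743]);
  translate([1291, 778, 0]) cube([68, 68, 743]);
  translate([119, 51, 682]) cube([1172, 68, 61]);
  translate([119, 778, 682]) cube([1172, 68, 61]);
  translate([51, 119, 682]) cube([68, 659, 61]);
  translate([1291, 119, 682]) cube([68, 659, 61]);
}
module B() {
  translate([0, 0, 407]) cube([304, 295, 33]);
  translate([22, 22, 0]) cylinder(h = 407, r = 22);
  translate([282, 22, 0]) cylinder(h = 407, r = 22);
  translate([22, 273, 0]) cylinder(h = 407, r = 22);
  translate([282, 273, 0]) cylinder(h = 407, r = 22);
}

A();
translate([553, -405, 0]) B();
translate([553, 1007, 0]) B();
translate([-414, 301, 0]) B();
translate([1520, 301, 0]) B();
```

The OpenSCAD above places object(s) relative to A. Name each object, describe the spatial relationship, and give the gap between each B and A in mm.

A is a table. B is a stool. Four stools sit around the table at the −y, +y, −x, +x sides. The gap between each stool and the table is 110 mm.

Each stool's nearest face is 110 mm from the table's bounding box.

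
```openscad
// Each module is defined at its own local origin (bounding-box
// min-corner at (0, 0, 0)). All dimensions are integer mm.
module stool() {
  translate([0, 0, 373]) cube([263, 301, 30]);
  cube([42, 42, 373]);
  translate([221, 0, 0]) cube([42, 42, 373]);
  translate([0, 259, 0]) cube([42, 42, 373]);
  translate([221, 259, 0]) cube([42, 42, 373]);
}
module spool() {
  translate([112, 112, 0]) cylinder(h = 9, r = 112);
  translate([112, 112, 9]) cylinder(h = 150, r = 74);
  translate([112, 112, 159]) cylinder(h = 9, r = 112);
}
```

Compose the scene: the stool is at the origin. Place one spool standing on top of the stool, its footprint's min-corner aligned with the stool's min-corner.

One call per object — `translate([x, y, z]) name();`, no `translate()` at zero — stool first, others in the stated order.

stool();
translate([0, 0, 403]) spool();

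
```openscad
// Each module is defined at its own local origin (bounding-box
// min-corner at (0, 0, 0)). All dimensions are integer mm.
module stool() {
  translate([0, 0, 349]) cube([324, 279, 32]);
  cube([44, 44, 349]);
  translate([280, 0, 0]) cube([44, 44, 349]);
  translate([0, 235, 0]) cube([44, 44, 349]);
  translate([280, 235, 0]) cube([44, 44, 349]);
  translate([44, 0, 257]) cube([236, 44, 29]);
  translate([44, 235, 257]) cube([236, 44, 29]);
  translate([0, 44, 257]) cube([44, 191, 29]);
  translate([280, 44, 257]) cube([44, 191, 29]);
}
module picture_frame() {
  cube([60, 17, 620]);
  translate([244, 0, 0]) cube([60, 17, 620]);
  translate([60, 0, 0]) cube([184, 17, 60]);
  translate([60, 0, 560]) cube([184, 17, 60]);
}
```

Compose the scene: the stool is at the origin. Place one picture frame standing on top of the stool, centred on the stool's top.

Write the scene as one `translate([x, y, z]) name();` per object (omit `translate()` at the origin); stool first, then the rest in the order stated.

stool();
translate([10, 131, 381]) picture_frame();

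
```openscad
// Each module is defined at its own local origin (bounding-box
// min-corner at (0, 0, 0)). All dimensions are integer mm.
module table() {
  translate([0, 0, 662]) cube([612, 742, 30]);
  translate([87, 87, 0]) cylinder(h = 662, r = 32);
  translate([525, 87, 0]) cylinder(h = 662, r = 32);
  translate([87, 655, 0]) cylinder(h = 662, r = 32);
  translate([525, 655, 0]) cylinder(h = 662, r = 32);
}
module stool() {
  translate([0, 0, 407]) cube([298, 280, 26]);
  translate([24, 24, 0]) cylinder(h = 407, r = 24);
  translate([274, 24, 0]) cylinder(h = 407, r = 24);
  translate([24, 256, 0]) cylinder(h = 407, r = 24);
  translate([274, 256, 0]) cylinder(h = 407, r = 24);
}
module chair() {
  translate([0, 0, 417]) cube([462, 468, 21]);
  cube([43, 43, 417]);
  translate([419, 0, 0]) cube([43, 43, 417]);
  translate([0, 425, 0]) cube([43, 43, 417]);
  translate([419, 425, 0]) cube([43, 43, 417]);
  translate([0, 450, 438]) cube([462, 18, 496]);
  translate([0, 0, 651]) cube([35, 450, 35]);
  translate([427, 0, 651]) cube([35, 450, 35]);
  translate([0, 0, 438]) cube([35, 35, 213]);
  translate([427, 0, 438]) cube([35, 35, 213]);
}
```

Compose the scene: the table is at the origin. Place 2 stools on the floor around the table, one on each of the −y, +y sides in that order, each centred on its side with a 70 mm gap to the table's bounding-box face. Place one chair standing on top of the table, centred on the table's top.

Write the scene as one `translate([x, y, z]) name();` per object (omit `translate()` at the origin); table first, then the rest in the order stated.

table();
translate([157, -350, 0]) stool();
translate([157, 812, 0]) stool();
translate([75, 137, 692]) chair();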